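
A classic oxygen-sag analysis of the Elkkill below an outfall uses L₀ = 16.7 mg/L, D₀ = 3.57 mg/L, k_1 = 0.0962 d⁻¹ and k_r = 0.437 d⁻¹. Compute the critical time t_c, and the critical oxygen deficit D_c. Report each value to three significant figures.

At the critical point dD/dt = 0, so k_1 L₀ e^(−k_1 t) = k_r D. Substituting D(t) from the Streeter–Phelps equation and solving for t gives
t_c = ln[(k_r/k_1)(1 − D₀(k_r−k_1)/(k_1 L₀))] / (k_r−k_1).
Here k_r−k_1 = 0.3408 d⁻¹ and 1 − D₀(k_r−k_1)/(k_1 L₀) = 1 − 3.57×0.3408/(0.0962×16.7) = 0.2427, so
t_c = ln(4.543 × 0.2427) / 0.3408 = 0.09752 / 0.3408 = 0.2861 d.
L(t_c) = L₀ e^(−k_1 t_c) = 16.7 × 0.9728 = 16.25 mg/L, and at the critical point k_r D_c = k_1 L, so D_c = (0.0962/0.437) × 16.25 = 3.576 mg/L.

t_c ≈ 0.286 d; D_c ≈ 3.58 mg/L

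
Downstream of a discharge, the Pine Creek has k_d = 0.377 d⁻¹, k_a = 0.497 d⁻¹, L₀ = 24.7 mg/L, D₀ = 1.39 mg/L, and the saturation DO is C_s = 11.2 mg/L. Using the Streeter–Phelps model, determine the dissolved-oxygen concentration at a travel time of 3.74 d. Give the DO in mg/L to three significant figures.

k_d L₀/(k_a−k_d) = 0.377×24.7/(0.497−0.377) = 9.312/0.1200 = 77.60 mg/L.
e^(−k_d t) = e^(−0.377×3.740) = 0.2441; e^(−k_a t) = e^(−0.497×3.740) = 0.1559.
D = 77.60 × (0.2441 − 0.1559) + 1.39 × 0.1559 = 6.851 + 0.2166 = 7.068 mg/L.
DO = C_s − D = 11.2 − 7.068 = 4.132 mg/L.

DO ≈ 4.13 mg/L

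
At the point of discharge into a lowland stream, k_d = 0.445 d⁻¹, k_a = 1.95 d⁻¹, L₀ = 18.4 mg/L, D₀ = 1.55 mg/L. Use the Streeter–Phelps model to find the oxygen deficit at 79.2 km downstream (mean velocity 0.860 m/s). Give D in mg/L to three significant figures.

Travel time t = x/v = 79.2 km / (0.860 m/s) = 79200 m / 0.860 m/s = 92090 s = 1.066 d.
k_d L₀/(k_a−k_d) = 0.445×18.4/(1.95−0.445) = 8.188/1.505 = 5.441 mg/L.
e^(−k_d t) = e^(−0.445×1.066) = 0.6223; e^(−k_a t) = e^(−1.95×1.066) = 0.1251.
D = 5.441 × (0.6223 − 0.1251) + 1.55 × 0.1251 = 2.705 + 0.1939 = 2.899 mg/L.

D ≈ 2.90 mg/L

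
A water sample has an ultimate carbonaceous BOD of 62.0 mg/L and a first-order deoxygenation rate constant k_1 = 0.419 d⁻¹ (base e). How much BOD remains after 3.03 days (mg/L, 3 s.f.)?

L_t = L₀ e^(−k_1 t) = 62.0 × e^(−0.419×3.03) = 62.0 × 0.2810 = 17.42 mg/L.

L ≈ 17.4 mg/L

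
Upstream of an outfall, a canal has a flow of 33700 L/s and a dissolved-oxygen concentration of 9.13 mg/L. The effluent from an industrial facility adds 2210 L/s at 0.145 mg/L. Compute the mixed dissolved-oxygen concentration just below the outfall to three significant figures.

Flow-weighted mixing: C = (Q_r C_r + Q_w C_w)/(Q_r + Q_w)
= (33700×9.13 + 2210×0.145)/(33700 + 2210) = 308000/35910 = 8.577 mg/L.

8.58 mg/L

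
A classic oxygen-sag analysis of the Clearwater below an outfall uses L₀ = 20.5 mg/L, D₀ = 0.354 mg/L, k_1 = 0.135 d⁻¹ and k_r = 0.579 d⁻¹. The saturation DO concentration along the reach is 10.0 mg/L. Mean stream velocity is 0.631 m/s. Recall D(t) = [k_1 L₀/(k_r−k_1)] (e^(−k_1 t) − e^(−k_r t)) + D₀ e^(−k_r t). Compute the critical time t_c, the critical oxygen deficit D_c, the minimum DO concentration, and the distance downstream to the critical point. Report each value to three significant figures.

t_c ≈ 3.15 d; D_c ≈ 3.13 mg/L; min DO ≈ 6.87 mg/L; x_c ≈ 172 km

With k_r/k_1 = 4.289 and 1 − D₀(k_r−k_1)/(k_1 L₀) = 0.9432,
t_c = ln(4.289 × 0.9432) / (0.579 − 0.135) = ln(4.045) / 0.4440 = 1.398/0.4440 = 3.148 d.
D_c = (k_1/k_r) L₀ e^(−k_1 t_c) = (0.135/0.579) × 20.5 × e^(−0.135×3.148) = 0.2332 × 20.5 × 0.6538 = 3.125 mg/L.
Minimum DO = C_s − D_c = 10.0 − 3.125 = 6.875 mg/L.
x_c = v t_c = 0.631 m/s × 3.148 d × 86400 s/d = 171600 m ≈ 172 km.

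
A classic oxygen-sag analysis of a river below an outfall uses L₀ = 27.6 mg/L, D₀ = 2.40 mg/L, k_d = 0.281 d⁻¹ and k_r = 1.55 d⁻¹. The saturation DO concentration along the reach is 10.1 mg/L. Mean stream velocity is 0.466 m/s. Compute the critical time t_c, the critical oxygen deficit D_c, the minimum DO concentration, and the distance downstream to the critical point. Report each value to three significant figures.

At the critical point dD/dt = 0, so k_d L₀ e^(−k_d t) = k_r D. Substituting D(t) from the Streeter–Phelps equation and solving for t gives
t_c = ln[(k_r/k_d)(1 − D₀(k_r−k_d)/(k_d L₀))] / (k_r−k_d).
Here k_r−k_d = 1.269 d⁻¹ and 1 − D₀(k_r−k_d)/(k_d L₀) = 1 − 2.40×1.269/(0.281×27.6) = 0.6073, so
t_c = ln(5.516 × 0.6073) / 1.269 = 1.209 / 1.269 = 0.9527 d.
L(t_c) = L₀ e^(−k_d t_c) = 27.6 × 0.7651 = 21.12 mg/L, and at the critical point k_r D_c = k_d L, so D_c = (0.281/1.55) × 21.12 = 3.828 mg/L.
Minimum DO = C_s − D_c = 10.1 − 3.828 = 6.272 mg/L.
x_c = v t_c = 0.466 m/s × 0.9527 d × 86400 s/d = 38360 m ≈ 38.4 km.

t_c ≈ 0.953 d; D_c ≈ 3.83 mg/L; min DO ≈ 6.27 mg/L; x_c ≈ 38.4 km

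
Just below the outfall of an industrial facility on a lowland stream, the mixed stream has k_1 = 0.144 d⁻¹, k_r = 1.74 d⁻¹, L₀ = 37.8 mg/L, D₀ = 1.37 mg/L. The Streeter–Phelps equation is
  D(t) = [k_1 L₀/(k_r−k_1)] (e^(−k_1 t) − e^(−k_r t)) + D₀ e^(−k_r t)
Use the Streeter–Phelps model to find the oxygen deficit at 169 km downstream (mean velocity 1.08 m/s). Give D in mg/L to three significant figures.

D ≈ 2.54 mg/L

Travel time t = x/v = 169 km / (1.08 m/s) = 169000 m / 1.08 m/s = 156500 s = 1.811 d.
k_1 L₀/(k_r−k_1) = 0.144×37.8/(1.74−0.144) = 5.443/1.596 = 3.411 mg/L.
e^(−k_1 t) = e^(−0.144×1.811) = 0.7704; e^(−k_r t) = e^(−1.74×1.811) = 0.04279.
D = 3.411 × (0.7704 − 0.04279) + 1.37 × 0.04279 = 2.482 + 0.05863 = 2.540 mg/L.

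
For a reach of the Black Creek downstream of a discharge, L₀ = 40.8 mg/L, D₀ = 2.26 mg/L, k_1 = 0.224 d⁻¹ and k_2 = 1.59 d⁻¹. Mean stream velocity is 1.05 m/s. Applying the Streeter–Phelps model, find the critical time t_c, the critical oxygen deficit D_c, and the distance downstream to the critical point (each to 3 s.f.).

t_c ≈ 1.13 d; D_c ≈ 4.46 mg/L; x_c ≈ 103 km

t_c = [1/(k_2−k_1)] ln[(k_2/k_1)(1 − D₀(k_2−k_1)/(k_1 L₀))]
= [1/(1.59−0.224)] ln[(1.59/0.224)(1 − 2.26×1.366/(0.224×40.8))]
= (1/1.366) ln[7.098 × 0.6622] = 0.7321 × ln(4.700) = 0.7321 × 1.548 = 1.133 d.
L(t_c) = L₀ e^(−k_1 t_c) = 40.8 × 0.7759 = 31.65 mg/L, and at the critical point k_2 D_c = k_1 L, so D_c = (0.224/1.59) × 31.65 = 4.460 mg/L.
x_c = v t_c = 1.05 m/s × 1.133 d × 86400 s/d = 102800 m ≈ 103 km.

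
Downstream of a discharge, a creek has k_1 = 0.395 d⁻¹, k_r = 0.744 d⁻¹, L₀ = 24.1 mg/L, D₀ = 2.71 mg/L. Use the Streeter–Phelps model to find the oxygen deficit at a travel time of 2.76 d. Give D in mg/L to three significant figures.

k_1 L₀/(k_r−k_1) = 0.395×24.1/(0.744−0.395) = 9.520/0.3490 = 27.28 mg/L.
e^(−k_1 t) = e^(−0.395×2.760) = 0.3361; e^(−k_r t) = e^(−0.744×2.760) = 0.1283.
D = 27.28 × (0.3361 − 0.1283) + 2.71 × 0.1283 = 5.670 + 0.3477 = 6.017 mg/L.

D ≈ 6.02 mg/L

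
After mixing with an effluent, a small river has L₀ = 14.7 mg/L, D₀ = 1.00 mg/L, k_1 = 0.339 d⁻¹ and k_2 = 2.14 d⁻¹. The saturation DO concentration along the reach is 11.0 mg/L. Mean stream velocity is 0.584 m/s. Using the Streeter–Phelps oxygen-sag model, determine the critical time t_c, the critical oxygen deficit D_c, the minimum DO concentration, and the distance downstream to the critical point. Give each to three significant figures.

t_c ≈ 0.774 d; D_c ≈ 1.79 mg/L; min DO ≈ 9.21 mg/L; x_c ≈ 39.1 km

t_c = [1/(k_2−k_1)] ln[(k_2/k_1)(1 − D₀(k_2−k_1)/(k_1 L₀))]
= [1/(2.14−0.339)] ln[(2.14/0.339)(1 − 1.00×1.801/(0.339×14.7))]
= (1/1.801) ln[6.313 × 0.6386] = 0.5552 × ln(4.031) = 0.5552 × 1.394 = 0.7741 d.
L(t_c) = L₀ e^(−k_1 t_c) = 14.7 × 0.7692 = 11.31 mg/L, and at the critical point k_2 D_c = k_1 L, so D_c = (0.339/2.14) × 11.31 = 1.791 mg/L.
Minimum DO = C_s − D_c = 11.0 − 1.791 = 9.209 mg/L.
x_c = v t_c = 0.584 m/s × 0.7741 d × 86400 s/d = 39060 m ≈ 39.1 km.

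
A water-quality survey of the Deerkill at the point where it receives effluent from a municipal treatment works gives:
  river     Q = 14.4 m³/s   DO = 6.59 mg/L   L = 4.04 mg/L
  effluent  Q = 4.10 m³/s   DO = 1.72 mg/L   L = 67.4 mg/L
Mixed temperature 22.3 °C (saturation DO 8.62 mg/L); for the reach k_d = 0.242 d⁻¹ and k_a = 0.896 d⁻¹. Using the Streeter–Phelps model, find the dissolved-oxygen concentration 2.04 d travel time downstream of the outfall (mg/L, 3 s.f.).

Mixed DO = (14.4×6.59 + 4.10×1.72)/(14.4+4.10) = 101.9/18.50 = 5.511 mg/L.
Mixed L₀ = (14.4×4.04 + 4.10×67.4)/(18.50) = 334.5/18.50 = 18.08 mg/L.
Initial deficit D₀ = C_s − DO₀ = 8.62 − 5.511 = 3.109 mg/L.
D(2.04) = [0.242×18.08/(0.896−0.242)](e^(−0.242×2.04) − e^(−0.896×2.04)) + 3.109 e^(−0.896×2.04)
= 6.691 × (0.6104 − 0.1608) + 3.109 × 0.1608 = 3.508 mg/L.
DO = 8.62 − 3.508 = 5.112 mg/L.

DO ≈ 5.11 mg/L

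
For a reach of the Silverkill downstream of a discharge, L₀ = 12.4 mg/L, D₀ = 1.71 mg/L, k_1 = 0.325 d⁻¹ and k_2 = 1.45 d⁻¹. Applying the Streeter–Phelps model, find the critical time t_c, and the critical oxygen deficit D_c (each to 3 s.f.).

With k_2/k_1 = 4.462 and 1 − D₀(k_2−k_1)/(k_1 L₀) = 0.5226,
t_c = ln(4.462 × 0.5226) / (1.45 − 0.325) = ln(2.332) / 1.125 = 0.8466/1.125 = 0.7526 d.
L(t_c) = L₀ e^(−k_1 t_c) = 12.4 × 0.7830 = 9.710 mg/L, and at the critical point k_2 D_c = k_1 L, so D_c = (0.325/1.45) × 9.710 = 2.176 mg/L.

t_c ≈ 0.753 d; D_c ≈ 2.18 mg/L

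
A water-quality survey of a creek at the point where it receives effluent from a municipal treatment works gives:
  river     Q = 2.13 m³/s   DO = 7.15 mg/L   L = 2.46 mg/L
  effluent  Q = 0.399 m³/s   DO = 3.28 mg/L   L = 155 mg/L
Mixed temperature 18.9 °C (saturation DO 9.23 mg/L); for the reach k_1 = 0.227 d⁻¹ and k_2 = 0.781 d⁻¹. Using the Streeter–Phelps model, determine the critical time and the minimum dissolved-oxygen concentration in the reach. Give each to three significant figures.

Mixed DO = (2.13×7.15 + 0.399×3.28)/(2.13+0.399) = 16.54/2.529 = 6.539 mg/L.
Mixed L₀ = (2.13×2.46 + 0.399×155)/(2.529) = 67.08/2.529 = 26.53 mg/L.
Initial deficit D₀ = C_s − DO₀ = 9.23 − 6.539 = 2.691 mg/L.
t_c = (1/0.5540) ln[(0.781/0.227)(1 − 2.691×0.5540/(0.227×26.53))] = 1.805 × ln(2.589) = 1.717 d.
D_c = (0.227/0.781) × 26.53 × e^(−0.227×1.717) = 0.2907 × 26.53 × 0.6772 = 5.221 mg/L.
Minimum DO = 9.23 − 5.221 = 4.009 mg/L.

t_c ≈ 1.72 d; minimum DO ≈ 4.01 mg/L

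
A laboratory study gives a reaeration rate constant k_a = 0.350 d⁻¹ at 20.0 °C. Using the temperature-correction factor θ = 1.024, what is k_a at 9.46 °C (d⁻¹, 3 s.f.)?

k_a(T₂) = k_a(T₁) · θ^(T₂−T₁) = 0.350 × 1.024^(9.46−20.0)
= 0.350 × 1.024^-10.5 = 0.350 × 0.7788 = 0.2726 d⁻¹.

k_a ≈ 0.273 d⁻¹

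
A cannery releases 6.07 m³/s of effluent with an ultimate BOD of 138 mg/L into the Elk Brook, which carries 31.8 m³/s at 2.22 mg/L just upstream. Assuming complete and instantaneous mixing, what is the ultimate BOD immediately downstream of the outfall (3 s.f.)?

Flow-weighted mixing: C = (Q_r C_r + Q_w C_w)/(Q_r + Q_w)
= (31.8×2.22 + 6.07×138)/(31.8 + 6.07) = 908.3/37.87 = 23.98 mg/L.

24.0 mg/L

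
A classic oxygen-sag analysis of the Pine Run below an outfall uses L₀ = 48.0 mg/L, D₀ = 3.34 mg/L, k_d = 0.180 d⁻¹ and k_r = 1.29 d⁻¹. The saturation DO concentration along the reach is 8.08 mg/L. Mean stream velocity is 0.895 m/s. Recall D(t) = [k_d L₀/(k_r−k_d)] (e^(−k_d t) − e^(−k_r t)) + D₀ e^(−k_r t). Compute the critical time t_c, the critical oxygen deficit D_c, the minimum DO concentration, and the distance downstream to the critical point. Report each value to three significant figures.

With k_r/k_d = 7.167 and 1 − D₀(k_r−k_d)/(k_d L₀) = 0.5709,
t_c = ln(7.167 × 0.5709) / (1.29 − 0.180) = ln(4.091) / 1.110 = 1.409/1.110 = 1.269 d.
L(t_c) = L₀ e^(−k_d t_c) = 48.0 × 0.7957 = 38.20 mg/L, and at the critical point k_r D_c = k_d L, so D_c = (0.180/1.29) × 38.20 = 5.330 mg/L.
Minimum DO = C_s − D_c = 8.08 − 5.330 = 2.750 mg/L.
x_c = v t_c = 0.895 m/s × 1.269 d × 86400 s/d = 98150 m ≈ 98.2 km.

t_c ≈ 1.27 d; D_c ≈ 5.33 mg/L; min DO ≈ 2.75 mg/L; x_c ≈ 98.2 km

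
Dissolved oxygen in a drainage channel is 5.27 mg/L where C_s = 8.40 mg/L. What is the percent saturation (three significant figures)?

62.7 % saturation

% saturation = C/C_s × 100 = 5.27/8.40 × 100 = 62.7 %.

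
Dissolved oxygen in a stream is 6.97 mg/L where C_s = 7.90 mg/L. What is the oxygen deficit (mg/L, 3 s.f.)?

D ≈ 0.930 mg/L

D = C_s − C = 7.90 − 6.97 = 0.930 mg/L.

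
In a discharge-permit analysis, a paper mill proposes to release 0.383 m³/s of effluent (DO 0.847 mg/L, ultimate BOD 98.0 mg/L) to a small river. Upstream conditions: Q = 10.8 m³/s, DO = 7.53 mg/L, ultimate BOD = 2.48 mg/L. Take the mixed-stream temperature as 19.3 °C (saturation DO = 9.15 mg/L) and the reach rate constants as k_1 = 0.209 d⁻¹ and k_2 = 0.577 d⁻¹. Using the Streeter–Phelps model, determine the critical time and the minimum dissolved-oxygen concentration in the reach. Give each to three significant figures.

Mixed DO = (10.8×7.53 + 0.383×0.847)/(10.8+0.383) = 81.65/11.18 = 7.301 mg/L.
Mixed L₀ = (10.8×2.48 + 0.383×98.0)/(11.18) = 64.32/11.18 = 5.751 mg/L.
Initial deficit D₀ = C_s − DO₀ = 9.15 − 7.301 = 1.849 mg/L.
t_c = (1/0.3680) ln[(0.577/0.209)(1 − 1.849×0.3680/(0.209×5.751))] = 2.717 × ln(1.198) = 0.4911 d.
D_c = (0.209/0.577) × 5.751 × e^(−0.209×0.4911) = 0.3622 × 5.751 × 0.9024 = 1.880 mg/L.
Minimum DO = 9.15 − 1.880 = 7.270 mg/L.

t_c ≈ 0.491 d; minimum DO ≈ 7.27 mg/L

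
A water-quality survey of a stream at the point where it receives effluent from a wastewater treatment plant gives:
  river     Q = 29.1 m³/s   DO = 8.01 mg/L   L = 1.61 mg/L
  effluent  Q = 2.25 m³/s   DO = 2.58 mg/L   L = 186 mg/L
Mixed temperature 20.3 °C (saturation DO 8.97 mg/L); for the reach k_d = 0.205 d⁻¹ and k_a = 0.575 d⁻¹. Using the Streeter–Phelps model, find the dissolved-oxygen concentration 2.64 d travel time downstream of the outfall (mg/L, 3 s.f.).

DO ≈ 5.69 mg/L

Mixed DO = (29.1×8.01 + 2.25×2.58)/(29.1+2.25) = 238.9/31.35 = 7.620 mg/L.
Mixed L₀ = (29.1×1.61 + 2.25×186)/(31.35) = 465.4/31.35 = 14.84 mg/L.
Initial deficit D₀ = C_s − DO₀ = 8.97 − 7.620 = 1.350 mg/L.
D(2.64) = [0.205×14.84/(0.575−0.205)](e^(−0.205×2.64) − e^(−0.575×2.64)) + 1.350 e^(−0.575×2.64)
= 8.224 × (0.5820 − 0.2191) + 1.350 × 0.2191 = 3.280 mg/L.
DO = 8.97 − 3.280 = 5.690 mg/L.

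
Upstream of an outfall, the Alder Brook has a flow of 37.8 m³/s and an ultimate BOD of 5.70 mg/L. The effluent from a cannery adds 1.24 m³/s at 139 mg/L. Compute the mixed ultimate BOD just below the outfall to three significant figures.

9.93 mg/L

Flow-weighted mixing: C = (Q_r C_r + Q_w C_w)/(Q_r + Q_w)
= (37.8×5.70 + 1.24×139)/(37.8 + 1.24) = 387.8/39.04 = 9.934 mg/L.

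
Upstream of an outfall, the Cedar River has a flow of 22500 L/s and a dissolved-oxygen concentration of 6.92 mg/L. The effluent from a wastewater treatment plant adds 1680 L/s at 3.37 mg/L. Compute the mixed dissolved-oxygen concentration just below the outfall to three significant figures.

6.67 mg/L

Flow-weighted mixing: C = (Q_r C_r + Q_w C_w)/(Q_r + Q_w)
= (22500×6.92 + 1680×3.37)/(22500 + 1680) = 161400/24180 = 6.673 mg/L.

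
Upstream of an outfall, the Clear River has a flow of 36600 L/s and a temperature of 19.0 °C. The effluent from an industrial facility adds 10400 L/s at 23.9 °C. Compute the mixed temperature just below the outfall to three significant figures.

20.1 °C

Flow-weighted mixing: C = (Q_r C_r + Q_w C_w)/(Q_r + Q_w)
= (36600×19.0 + 10400×23.9)/(36600 + 10400) = 944000/47000 = 20.08 °C.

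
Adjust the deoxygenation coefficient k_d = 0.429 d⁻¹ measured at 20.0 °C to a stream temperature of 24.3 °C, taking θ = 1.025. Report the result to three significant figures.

k_d(T₂) = k_d(T₁) · θ^(T₂−T₁) = 0.429 × 1.025^(24.3−20.0)
= 0.429 × 1.025^4.30 = 0.429 × 1.112 = 0.4771 d⁻¹.

k_d ≈ 0.477 d⁻¹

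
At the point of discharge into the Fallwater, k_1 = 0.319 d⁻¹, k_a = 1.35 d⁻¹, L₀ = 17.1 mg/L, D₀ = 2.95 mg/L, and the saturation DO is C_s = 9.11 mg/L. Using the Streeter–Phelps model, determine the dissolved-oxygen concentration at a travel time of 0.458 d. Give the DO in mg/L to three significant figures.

DO ≈ 5.80 mg/L

k_1 L₀/(k_a−k_1) = 0.319×17.1/(1.35−0.319) = 5.455/1.031 = 5.291 mg/L.
e^(−k_1 t) = e^(−0.319×0.4580) = 0.8641; e^(−k_a t) = e^(−1.35×0.4580) = 0.5389.
D = 5.291 × (0.8641 − 0.5389) + 2.95 × 0.5389 = 1.721 + 1.590 = 3.310 mg/L.
DO = C_s − D = 9.11 − 3.310 = 5.800 mg/L.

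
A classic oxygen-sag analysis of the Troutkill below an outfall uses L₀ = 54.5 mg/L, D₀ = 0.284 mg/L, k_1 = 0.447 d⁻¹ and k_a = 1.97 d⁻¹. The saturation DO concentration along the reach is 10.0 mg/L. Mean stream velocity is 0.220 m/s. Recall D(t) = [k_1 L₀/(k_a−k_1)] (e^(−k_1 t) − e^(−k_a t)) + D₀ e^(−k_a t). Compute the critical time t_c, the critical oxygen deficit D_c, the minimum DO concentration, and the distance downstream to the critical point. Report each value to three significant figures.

t_c ≈ 0.962 d; D_c ≈ 8.04 mg/L; min DO ≈ 1.96 mg/L; x_c ≈ 18.3 km

At the critical point dD/dt = 0, so k_1 L₀ e^(−k_1 t) = k_a D. Substituting D(t) from the Streeter–Phelps equation and solving for t gives
t_c = ln[(k_a/k_1)(1 − D₀(k_a−k_1)/(k_1 L₀))] / (k_a−k_1).
Here k_a−k_1 = 1.523 d⁻¹ and 1 − D₀(k_a−k_1)/(k_1 L₀) = 1 − 0.284×1.523/(0.447×54.5) = 0.9822, so
t_c = ln(4.407 × 0.9822) / 1.523 = 1.465 / 1.523 = 0.9621 d.
D_c = (k_1/k_a) L₀ e^(−k_1 t_c) = (0.447/1.97) × 54.5 × e^(−0.447×0.9621) = 0.2269 × 54.5 × 0.6505 = 8.044 mg/L.
Minimum DO = C_s − D_c = 10.0 − 8.044 = 1.956 mg/L.
x_c = v t_c = 0.220 m/s × 0.9621 d × 86400 s/d = 18290 m ≈ 18.3 km.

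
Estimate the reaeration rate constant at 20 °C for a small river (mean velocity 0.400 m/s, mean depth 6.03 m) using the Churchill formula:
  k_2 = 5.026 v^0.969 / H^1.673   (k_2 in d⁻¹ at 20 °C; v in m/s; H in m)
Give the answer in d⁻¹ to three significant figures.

k_2 = 5.026 × 0.400^0.969 / 6.03^1.673 = 5.026 × 0.4115 / 20.21 = 0.1024 d⁻¹.

k_2 ≈ 0.102 d⁻¹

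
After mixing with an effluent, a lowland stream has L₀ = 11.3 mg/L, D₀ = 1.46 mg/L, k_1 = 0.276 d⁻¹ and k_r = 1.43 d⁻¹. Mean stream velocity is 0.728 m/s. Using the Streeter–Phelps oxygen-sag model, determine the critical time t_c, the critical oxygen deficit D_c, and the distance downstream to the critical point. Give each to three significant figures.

At the critical point dD/dt = 0, so k_1 L₀ e^(−k_1 t) = k_r D. Substituting D(t) from the Streeter–Phelps equation and solving for t gives
t_c = ln[(k_r/k_1)(1 − D₀(k_r−k_1)/(k_1 L₀))] / (k_r−k_1).
Here k_r−k_1 = 1.154 d⁻¹ and 1 − D₀(k_r−k_1)/(k_1 L₀) = 1 − 1.46×1.154/(0.276×11.3) = 0.4598, so
t_c = ln(5.181 × 0.4598) / 1.154 = 0.8680 / 1.154 = 0.7522 d.
L(t_c) = L₀ e^(−k_1 t_c) = 11.3 × 0.8125 = 9.182 mg/L, and at the critical point k_r D_c = k_1 L, so D_c = (0.276/1.43) × 9.182 = 1.772 mg/L.
x_c = v t_c = 0.728 m/s × 0.7522 d × 86400 s/d = 47310 m ≈ 47.3 km.

t_c ≈ 0.752 d; D_c ≈ 1.77 mg/L; x_c ≈ 47.3 km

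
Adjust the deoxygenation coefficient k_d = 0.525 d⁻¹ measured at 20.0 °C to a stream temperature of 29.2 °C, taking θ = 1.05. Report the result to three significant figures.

k_d(T₂) = k_d(T₁) · θ^(T₂−T₁) = 0.525 × 1.05^(29.2−20.0)
= 0.525 × 1.05^9.20 = 0.525 × 1.567 = 0.8224 d⁻¹.

k_d ≈ 0.822 d⁻¹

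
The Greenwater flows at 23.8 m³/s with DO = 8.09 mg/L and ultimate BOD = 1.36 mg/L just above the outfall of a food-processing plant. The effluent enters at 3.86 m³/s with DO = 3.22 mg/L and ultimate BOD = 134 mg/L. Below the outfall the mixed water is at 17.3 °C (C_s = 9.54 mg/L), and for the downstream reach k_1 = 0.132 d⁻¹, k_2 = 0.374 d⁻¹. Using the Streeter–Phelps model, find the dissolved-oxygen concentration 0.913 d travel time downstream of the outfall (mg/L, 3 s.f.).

DO ≈ 6.12 mg/L

Mixed DO = (23.8×8.09 + 3.86×3.22)/(23.8+3.86) = 205.0/27.66 = 7.410 mg/L.
Mixed L₀ = (23.8×1.36 + 3.86×134)/(27.66) = 549.6/27.66 = 19.87 mg/L.
Initial deficit D₀ = C_s − DO₀ = 9.54 − 7.410 = 2.130 mg/L.
D(0.913) = [0.132×19.87/(0.374−0.132)](e^(−0.132×0.913) − e^(−0.374×0.913)) + 2.130 e^(−0.374×0.913)
= 10.84 × (0.8865 − 0.7107) + 2.130 × 0.7107 = 3.418 mg/L.
DO = 9.54 − 3.418 = 6.122 mg/L.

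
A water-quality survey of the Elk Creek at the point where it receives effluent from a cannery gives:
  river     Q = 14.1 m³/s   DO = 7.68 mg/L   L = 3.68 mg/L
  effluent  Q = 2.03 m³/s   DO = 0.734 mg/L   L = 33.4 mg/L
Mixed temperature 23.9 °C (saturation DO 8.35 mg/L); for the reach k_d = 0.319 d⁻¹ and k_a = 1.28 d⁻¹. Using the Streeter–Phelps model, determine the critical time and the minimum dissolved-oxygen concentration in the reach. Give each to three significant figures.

Mixed DO = (14.1×7.68 + 2.03×0.734)/(14.1+2.03) = 109.8/16.13 = 6.806 mg/L.
Mixed L₀ = (14.1×3.68 + 2.03×33.4)/(16.13) = 119.7/16.13 = 7.420 mg/L.
Initial deficit D₀ = C_s − DO₀ = 8.35 − 6.806 = 1.544 mg/L.
t_c = (1/0.9610) ln[(1.28/0.319)(1 − 1.544×0.9610/(0.319×7.420))] = 1.041 × ln(1.497) = 0.4199 d.
D_c = (0.319/1.28) × 7.420 × e^(−0.319×0.4199) = 0.2492 × 7.420 × 0.8746 = 1.617 mg/L.
Minimum DO = 8.35 − 1.617 = 6.733 mg/L.

t_c ≈ 0.420 d; minimum DO ≈ 6.73 mg/L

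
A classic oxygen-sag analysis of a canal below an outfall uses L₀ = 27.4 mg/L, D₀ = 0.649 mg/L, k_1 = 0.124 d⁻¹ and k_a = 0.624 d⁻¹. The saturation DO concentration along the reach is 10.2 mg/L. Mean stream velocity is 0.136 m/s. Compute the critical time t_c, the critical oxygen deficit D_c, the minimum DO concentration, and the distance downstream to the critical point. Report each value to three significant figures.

t_c = [1/(k_a−k_1)] ln[(k_a/k_1)(1 − D₀(k_a−k_1)/(k_1 L₀))]
= [1/(0.624−0.124)] ln[(0.624/0.124)(1 − 0.649×0.5000/(0.124×27.4))]
= (1/0.5000) ln[5.032 × 0.9045] = 2.000 × ln(4.552) = 2.000 × 1.515 = 3.031 d.
L(t_c) = L₀ e^(−k_1 t_c) = 27.4 × 0.6867 = 18.82 mg/L, and at the critical point k_a D_c = k_1 L, so D_c = (0.124/0.624) × 18.82 = 3.739 mg/L.
Minimum DO = C_s − D_c = 10.2 − 3.739 = 6.461 mg/L.
x_c = v t_c = 0.136 m/s × 3.031 d × 86400 s/d = 35620 m ≈ 35.6 km.

t_c ≈ 3.03 d; D_c ≈ 3.74 mg/L; min DO ≈ 6.46 mg/L; x_c ≈ 35.6 km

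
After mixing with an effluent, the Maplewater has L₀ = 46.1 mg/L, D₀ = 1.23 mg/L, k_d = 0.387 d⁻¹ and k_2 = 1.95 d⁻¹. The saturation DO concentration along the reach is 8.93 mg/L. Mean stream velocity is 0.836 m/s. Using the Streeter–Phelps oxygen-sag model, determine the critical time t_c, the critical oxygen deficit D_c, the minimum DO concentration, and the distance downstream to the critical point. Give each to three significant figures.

t_c ≈ 0.962 d; D_c ≈ 6.31 mg/L; min DO ≈ 2.62 mg/L; x_c ≈ 69.5 km

With k_2/k_d = 5.039 and 1 − D₀(k_2−k_d)/(k_d L₀) = 0.8922,
t_c = ln(5.039 × 0.8922) / (1.95 − 0.387) = ln(4.496) / 1.563 = 1.503/1.563 = 0.9617 d.
L(t_c) = L₀ e^(−k_d t_c) = 46.1 × 0.6892 = 31.77 mg/L, and at the critical point k_2 D_c = k_d L, so D_c = (0.387/1.95) × 31.77 = 6.306 mg/L.
Minimum DO = C_s − D_c = 8.93 − 6.306 = 2.624 mg/L.
x_c = v t_c = 0.836 m/s × 0.9617 d × 86400 s/d = 69460 m ≈ 69.5 km.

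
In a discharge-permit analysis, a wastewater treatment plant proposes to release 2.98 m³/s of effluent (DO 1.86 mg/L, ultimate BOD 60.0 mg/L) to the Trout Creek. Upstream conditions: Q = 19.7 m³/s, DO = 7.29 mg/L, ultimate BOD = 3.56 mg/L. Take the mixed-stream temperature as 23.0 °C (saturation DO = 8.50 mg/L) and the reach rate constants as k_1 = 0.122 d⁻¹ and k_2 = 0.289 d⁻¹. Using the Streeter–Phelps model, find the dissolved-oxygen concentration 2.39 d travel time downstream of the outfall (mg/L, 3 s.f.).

Mixed DO = (19.7×7.29 + 2.98×1.86)/(19.7+2.98) = 149.2/22.68 = 6.577 mg/L.
Mixed L₀ = (19.7×3.56 + 2.98×60.0)/(22.68) = 248.9/22.68 = 10.98 mg/L.
Initial deficit D₀ = C_s − DO₀ = 8.50 − 6.577 = 1.923 mg/L.
D(2.39) = [0.122×10.98/(0.289−0.122)](e^(−0.122×2.39) − e^(−0.289×2.39)) + 1.923 e^(−0.289×2.39)
= 8.018 × (0.7471 − 0.5012) + 1.923 × 0.5012 = 2.935 mg/L.
DO = 8.50 − 2.935 = 5.565 mg/L.

DO ≈ 5.56 mg/L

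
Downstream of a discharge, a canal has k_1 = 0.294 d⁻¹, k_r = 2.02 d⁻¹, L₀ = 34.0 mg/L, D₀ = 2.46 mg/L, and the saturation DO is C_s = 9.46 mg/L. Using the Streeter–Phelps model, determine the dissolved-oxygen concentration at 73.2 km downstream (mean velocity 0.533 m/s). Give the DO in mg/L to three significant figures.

DO ≈ 5.96 mg/L

Travel time t = x/v = 73.2 km / (0.533 m/s) = 73200 m / 0.533 m/s = 137300 s = 1.590 d.
k_1 L₀/(k_r−k_1) = 0.294×34.0/(2.02−0.294) = 9.996/1.726 = 5.791 mg/L.
e^(−k_1 t) = e^(−0.294×1.590) = 0.6267; e^(−k_r t) = e^(−2.02×1.590) = 0.04032.
D = 5.791 × (0.6267 − 0.04032) + 2.46 × 0.04032 = 3.396 + 0.09919 = 3.495 mg/L.
DO = C_s − D = 9.46 − 3.495 = 5.965 mg/L.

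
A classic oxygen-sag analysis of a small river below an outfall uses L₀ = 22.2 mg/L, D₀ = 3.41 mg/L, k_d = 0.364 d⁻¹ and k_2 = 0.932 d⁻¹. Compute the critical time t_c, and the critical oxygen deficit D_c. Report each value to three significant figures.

t_c ≈ 1.17 d; D_c ≈ 5.66 mg/L

With k_2/k_d = 2.560 and 1 − D₀(k_2−k_d)/(k_d L₀) = 0.7603,
t_c = ln(2.560 × 0.7603) / (0.932 − 0.364) = ln(1.947) / 0.5680 = 0.6662/0.5680 = 1.173 d.
L(t_c) = L₀ e^(−k_d t_c) = 22.2 × 0.6525 = 14.49 mg/L, and at the critical point k_2 D_c = k_d L, so D_c = (0.364/0.932) × 14.49 = 5.658 mg/L.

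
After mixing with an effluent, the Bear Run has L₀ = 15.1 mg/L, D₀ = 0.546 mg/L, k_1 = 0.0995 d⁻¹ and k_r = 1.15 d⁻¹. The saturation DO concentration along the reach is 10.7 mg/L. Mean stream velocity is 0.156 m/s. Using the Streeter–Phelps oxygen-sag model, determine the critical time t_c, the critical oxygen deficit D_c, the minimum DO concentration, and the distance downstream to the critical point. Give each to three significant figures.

t_c = [1/(k_r−k_1)] ln[(k_r/k_1)(1 − D₀(k_r−k_1)/(k_1 L₀))]
= [1/(1.15−0.0995)] ln[(1.15/0.0995)(1 − 0.546×1.050/(0.0995×15.1))]
= (1/1.050) ln[11.56 × 0.6182] = 0.9519 × ln(7.146) = 0.9519 × 1.966 = 1.872 d.
L(t_c) = L₀ e^(−k_1 t_c) = 15.1 × 0.8301 = 12.53 mg/L, and at the critical point k_r D_c = k_1 L, so D_c = (0.0995/1.15) × 12.53 = 1.084 mg/L.
Minimum DO = C_s − D_c = 10.7 − 1.084 = 9.616 mg/L.
x_c = v t_c = 0.156 m/s × 1.872 d × 86400 s/d = 25230 m ≈ 25.2 km.

t_c ≈ 1.87 d; D_c ≈ 1.08 mg/L; min DO ≈ 9.62 mg/L; x_c ≈ 25.2 km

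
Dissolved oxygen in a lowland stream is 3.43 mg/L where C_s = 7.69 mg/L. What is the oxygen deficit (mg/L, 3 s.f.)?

D ≈ 4.26 mg/L

D = C_s − C = 7.69 − 3.43 = 4.26 mg/L.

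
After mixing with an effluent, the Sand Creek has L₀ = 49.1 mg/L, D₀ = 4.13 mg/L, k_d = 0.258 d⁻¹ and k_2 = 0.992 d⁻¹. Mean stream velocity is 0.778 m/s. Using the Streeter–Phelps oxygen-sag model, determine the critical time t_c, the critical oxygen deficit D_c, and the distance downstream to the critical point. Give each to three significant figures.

t_c ≈ 1.46 d; D_c ≈ 8.76 mg/L; x_c ≈ 98.3 km

t_c = [1/(k_2−k_d)] ln[(k_2/k_d)(1 − D₀(k_2−k_d)/(k_d L₀))]
= [1/(0.992−0.258)] ln[(0.992/0.258)(1 − 4.13×0.7340/(0.258×49.1))]
= (1/0.7340) ln[3.845 × 0.7607] = 1.362 × ln(2.925) = 1.362 × 1.073 = 1.462 d.
L(t_c) = L₀ e^(−k_d t_c) = 49.1 × 0.6857 = 33.67 mg/L, and at the critical point k_2 D_c = k_d L, so D_c = (0.258/0.992) × 33.67 = 8.757 mg/L.
x_c = v t_c = 0.778 m/s × 1.462 d × 86400 s/d = 98290 m ≈ 98.3 km.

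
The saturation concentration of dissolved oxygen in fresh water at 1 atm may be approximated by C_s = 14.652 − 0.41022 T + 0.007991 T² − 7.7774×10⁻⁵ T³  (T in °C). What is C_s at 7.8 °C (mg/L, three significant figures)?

C_s = 14.652 − 0.41022×7.8 + 0.007991×7.8² − 7.7774×10⁻⁵×7.8³ = 11.90 mg/L.

C_s ≈ 11.9 mg/L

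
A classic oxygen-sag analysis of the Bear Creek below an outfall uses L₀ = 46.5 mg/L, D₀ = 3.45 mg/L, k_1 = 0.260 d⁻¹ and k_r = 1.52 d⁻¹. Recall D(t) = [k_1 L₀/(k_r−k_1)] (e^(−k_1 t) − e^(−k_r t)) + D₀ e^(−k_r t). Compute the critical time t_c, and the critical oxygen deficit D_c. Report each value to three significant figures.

t_c ≈ 1.05 d; D_c ≈ 6.06 mg/L

t_c = [1/(k_r−k_1)] ln[(k_r/k_1)(1 − D₀(k_r−k_1)/(k_1 L₀))]
= [1/(1.52−0.260)] ln[(1.52/0.260)(1 − 3.45×1.260/(0.260×46.5))]
= (1/1.260) ln[5.846 × 0.6404] = 0.7937 × ln(3.744) = 0.7937 × 1.320 = 1.048 d.
L(t_c) = L₀ e^(−k_1 t_c) = 46.5 × 0.7615 = 35.41 mg/L, and at the critical point k_r D_c = k_1 L, so D_c = (0.260/1.52) × 35.41 = 6.057 mg/L.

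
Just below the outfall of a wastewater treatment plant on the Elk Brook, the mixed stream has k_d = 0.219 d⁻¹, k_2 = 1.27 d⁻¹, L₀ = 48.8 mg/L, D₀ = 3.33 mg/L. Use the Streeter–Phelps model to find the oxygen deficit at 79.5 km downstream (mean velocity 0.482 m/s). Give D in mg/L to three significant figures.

D ≈ 6.09 mg/L

Travel time t = x/v = 79.5 km / (0.482 m/s) = 79500 m / 0.482 m/s = 164900 s = 1.909 d.
k_d L₀/(k_2−k_d) = 0.219×48.8/(1.27−0.219) = 10.69/1.051 = 10.17 mg/L.
e^(−k_d t) = e^(−0.219×1.909) = 0.6583; e^(−k_2 t) = e^(−1.27×1.909) = 0.08853.
D = 10.17 × (0.6583 − 0.08853) + 3.33 × 0.08853 = 5.794 + 0.2948 = 6.089 mg/L.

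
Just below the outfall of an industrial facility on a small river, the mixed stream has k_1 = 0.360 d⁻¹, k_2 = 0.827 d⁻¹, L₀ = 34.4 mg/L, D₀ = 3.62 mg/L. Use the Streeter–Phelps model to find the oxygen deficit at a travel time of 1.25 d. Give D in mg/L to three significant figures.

D ≈ 8.76 mg/L

k_1 L₀/(k_2−k_1) = 0.360×34.4/(0.827−0.360) = 12.38/0.4670 = 26.52 mg/L.
e^(−k_1 t) = e^(−0.360×1.250) = 0.6376; e^(−k_2 t) = e^(−0.827×1.250) = 0.3557.
D = 26.52 × (0.6376 − 0.3557) + 3.62 × 0.3557 = 7.477 + 1.288 = 8.765 mg/L.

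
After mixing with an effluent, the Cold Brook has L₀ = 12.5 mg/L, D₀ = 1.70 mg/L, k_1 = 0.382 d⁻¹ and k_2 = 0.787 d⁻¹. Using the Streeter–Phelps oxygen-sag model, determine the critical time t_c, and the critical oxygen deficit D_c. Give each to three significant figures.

At the critical point dD/dt = 0, so k_1 L₀ e^(−k_1 t) = k_2 D. Substituting D(t) from the Streeter–Phelps equation and solving for t gives
t_c = ln[(k_2/k_1)(1 − D₀(k_2−k_1)/(k_1 L₀))] / (k_2−k_1).
Here k_2−k_1 = 0.4050 d⁻¹ and 1 − D₀(k_2−k_1)/(k_1 L₀) = 1 − 1.70×0.4050/(0.382×12.5) = 0.8558, so
t_c = ln(2.060 × 0.8558) / 0.4050 = 0.5671 / 0.4050 = 1.400 d.
L(t_c) = L₀ e^(−k_1 t_c) = 12.5 × 0.5857 = 7.322 mg/L, and at the critical point k_2 D_c = k_1 L, so D_c = (0.382/0.787) × 7.322 = 3.554 mg/L.

t_c ≈ 1.40 d; D_c ≈ 3.55 mg/L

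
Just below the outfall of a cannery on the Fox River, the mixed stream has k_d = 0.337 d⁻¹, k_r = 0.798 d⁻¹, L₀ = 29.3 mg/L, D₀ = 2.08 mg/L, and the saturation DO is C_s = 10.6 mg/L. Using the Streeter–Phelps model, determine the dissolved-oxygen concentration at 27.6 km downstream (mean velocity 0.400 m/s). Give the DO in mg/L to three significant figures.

DO ≈ 4.46 mg/L

Travel time t = x/v = 27.6 km / (0.400 m/s) = 27600 m / 0.400 m/s = 69000 s = 0.7986 d.
k_d L₀/(k_r−k_d) = 0.337×29.3/(0.798−0.337) = 9.874/0.4610 = 21.42 mg/L.
e^(−k_d t) = e^(−0.337×0.7986) = 0.7640; e^(−k_r t) = e^(−0.798×0.7986) = 0.5287.
D = 21.42 × (0.7640 − 0.5287) + 2.08 × 0.5287 = 5.040 + 1.100 = 6.140 mg/L.
DO = C_s − D = 10.6 − 6.140 = 4.460 mg/L.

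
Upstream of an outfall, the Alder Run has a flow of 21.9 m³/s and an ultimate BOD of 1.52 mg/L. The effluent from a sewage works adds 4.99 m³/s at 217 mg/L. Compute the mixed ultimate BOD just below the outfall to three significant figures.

Flow-weighted mixing: C = (Q_r C_r + Q_w C_w)/(Q_r + Q_w)
= (21.9×1.52 + 4.99×217)/(21.9 + 4.99) = 1116/26.89 = 41.51 mg/L.

41.5 mg/L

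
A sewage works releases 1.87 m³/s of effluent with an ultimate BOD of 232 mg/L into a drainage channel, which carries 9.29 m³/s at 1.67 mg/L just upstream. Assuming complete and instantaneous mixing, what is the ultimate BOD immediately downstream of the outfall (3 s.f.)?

40.3 mg/L

Flow-weighted mixing: C = (Q_r C_r + Q_w C_w)/(Q_r + Q_w)
= (9.29×1.67 + 1.87×232)/(9.29 + 1.87) = 449.4/11.16 = 40.26 mg/L.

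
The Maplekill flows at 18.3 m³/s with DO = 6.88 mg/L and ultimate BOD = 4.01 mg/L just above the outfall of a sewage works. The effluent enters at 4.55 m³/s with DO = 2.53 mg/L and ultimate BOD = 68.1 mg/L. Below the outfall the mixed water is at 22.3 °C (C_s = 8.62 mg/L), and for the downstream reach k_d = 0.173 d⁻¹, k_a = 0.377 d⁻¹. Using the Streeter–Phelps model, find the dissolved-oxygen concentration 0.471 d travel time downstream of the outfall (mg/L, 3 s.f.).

DO ≈ 5.24 mg/L

Mixed DO = (18.3×6.88 + 4.55×2.53)/(18.3+4.55) = 137.4/22.85 = 6.014 mg/L.
Mixed L₀ = (18.3×4.01 + 4.55×68.1)/(22.85) = 383.2/22.85 = 16.77 mg/L.
Initial deficit D₀ = C_s − DO₀ = 8.62 − 6.014 = 2.606 mg/L.
D(0.471) = [0.173×16.77/(0.377−0.173)](e^(−0.173×0.471) − e^(−0.377×0.471)) + 2.606 e^(−0.377×0.471)
= 14.22 × (0.9217 − 0.8373) + 2.606 × 0.8373 = 3.383 mg/L.
DO = 8.62 − 3.383 = 5.237 mg/L.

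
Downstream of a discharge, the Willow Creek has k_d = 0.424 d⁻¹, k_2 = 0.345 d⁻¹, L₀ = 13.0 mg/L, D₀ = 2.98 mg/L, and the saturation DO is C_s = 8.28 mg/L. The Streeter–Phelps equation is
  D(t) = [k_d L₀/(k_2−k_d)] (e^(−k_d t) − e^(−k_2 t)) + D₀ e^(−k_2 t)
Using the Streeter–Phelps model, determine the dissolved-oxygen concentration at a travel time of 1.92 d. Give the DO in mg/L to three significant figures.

k_d L₀/(k_2−k_d) = 0.424×13.0/(0.345−0.424) = 5.512/-0.07900 = -69.77 mg/L.
e^(−k_d t) = e^(−0.424×1.920) = 0.4430; e^(−k_2 t) = e^(−0.345×1.920) = 0.5156.
D = -69.77 × (0.4430 − 0.5156) + 2.98 × 0.5156 = 5.063 + 1.537 = 6.600 mg/L.
DO = C_s − D = 8.28 − 6.600 = 1.680 mg/L.

DO ≈ 1.68 mg/L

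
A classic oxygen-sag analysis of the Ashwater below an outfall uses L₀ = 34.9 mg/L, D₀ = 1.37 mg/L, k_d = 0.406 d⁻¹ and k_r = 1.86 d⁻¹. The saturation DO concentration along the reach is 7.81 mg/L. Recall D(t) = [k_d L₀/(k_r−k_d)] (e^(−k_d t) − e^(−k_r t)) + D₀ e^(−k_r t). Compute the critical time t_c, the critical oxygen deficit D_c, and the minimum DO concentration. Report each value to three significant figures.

At the critical point dD/dt = 0, so k_d L₀ e^(−k_d t) = k_r D. Substituting D(t) from the Streeter–Phelps equation and solving for t gives
t_c = ln[(k_r/k_d)(1 − D₀(k_r−k_d)/(k_d L₀))] / (k_r−k_d).
Here k_r−k_d = 1.454 d⁻¹ and 1 − D₀(k_r−k_d)/(k_d L₀) = 1 − 1.37×1.454/(0.406×34.9) = 0.8594, so
t_c = ln(4.581 × 0.8594) / 1.454 = 1.370 / 1.454 = 0.9426 d.
L(t_c) = L₀ e^(−k_d t_c) = 34.9 × 0.6820 = 23.80 mg/L, and at the critical point k_r D_c = k_d L, so D_c = (0.406/1.86) × 23.80 = 5.196 mg/L.
Minimum DO = C_s − D_c = 7.81 − 5.196 = 2.614 mg/L.

t_c ≈ 0.943 d; D_c ≈ 5.20 mg/L; min DO ≈ 2.61 mg/L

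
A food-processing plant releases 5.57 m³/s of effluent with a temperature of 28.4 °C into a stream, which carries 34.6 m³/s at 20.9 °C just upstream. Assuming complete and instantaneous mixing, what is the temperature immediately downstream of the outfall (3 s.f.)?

21.9 °C

Flow-weighted mixing: C = (Q_r C_r + Q_w C_w)/(Q_r + Q_w)
= (34.6×20.9 + 5.57×28.4)/(34.6 + 5.57) = 881.3/40.17 = 21.94 °C.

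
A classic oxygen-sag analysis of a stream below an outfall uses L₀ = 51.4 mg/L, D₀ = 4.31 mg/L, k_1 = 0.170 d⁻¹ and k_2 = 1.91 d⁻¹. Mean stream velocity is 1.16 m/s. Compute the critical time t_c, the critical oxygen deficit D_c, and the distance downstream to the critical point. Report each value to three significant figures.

t_c ≈ 0.267 d; D_c ≈ 4.37 mg/L; x_c ≈ 26.8 km

With k_2/k_1 = 11.24 and 1 − D₀(k_2−k_1)/(k_1 L₀) = 0.1417,
t_c = ln(11.24 × 0.1417) / (1.91 − 0.170) = ln(1.593) / 1.740 = 0.4654/1.740 = 0.2674 d.
D_c = (k_1/k_2) L₀ e^(−k_1 t_c) = (0.170/1.91) × 51.4 × e^(−0.170×0.2674) = 0.08901 × 51.4 × 0.9556 = 4.372 mg/L.
x_c = v t_c = 1.16 m/s × 0.2674 d × 86400 s/d = 26800 m ≈ 26.8 km.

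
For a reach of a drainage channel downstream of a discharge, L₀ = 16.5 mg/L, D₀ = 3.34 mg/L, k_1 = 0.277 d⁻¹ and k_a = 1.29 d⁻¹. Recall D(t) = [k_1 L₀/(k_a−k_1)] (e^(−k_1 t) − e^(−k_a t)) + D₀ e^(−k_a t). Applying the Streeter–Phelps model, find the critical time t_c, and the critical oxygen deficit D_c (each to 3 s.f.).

t_c ≈ 0.188 d; D_c ≈ 3.36 mg/L

t_c = [1/(k_a−k_1)] ln[(k_a/k_1)(1 − D₀(k_a−k_1)/(k_1 L₀))]
= [1/(1.29−0.277)] ln[(1.29/0.277)(1 − 3.34×1.013/(0.277×16.5))]
= (1/1.013) ln[4.657 × 0.2597] = 0.9872 × ln(1.210) = 0.9872 × 0.1903 = 0.1878 d.
L(t_c) = L₀ e^(−k_1 t_c) = 16.5 × 0.9493 = 15.66 mg/L, and at the critical point k_a D_c = k_1 L, so D_c = (0.277/1.29) × 15.66 = 3.363 mg/L.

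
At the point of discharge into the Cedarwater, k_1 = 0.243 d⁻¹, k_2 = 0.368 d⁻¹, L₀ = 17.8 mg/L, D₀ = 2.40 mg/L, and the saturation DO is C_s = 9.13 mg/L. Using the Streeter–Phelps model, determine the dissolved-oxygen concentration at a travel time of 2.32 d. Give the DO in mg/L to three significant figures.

DO ≈ 3.15 mg/L

k_1 L₀/(k_2−k_1) = 0.243×17.8/(0.368−0.243) = 4.325/0.1250 = 34.60 mg/L.
e^(−k_1 t) = e^(−0.243×2.320) = 0.5691; e^(−k_2 t) = e^(−0.368×2.320) = 0.4258.
D = 34.60 × (0.5691 − 0.4258) + 2.40 × 0.4258 = 4.957 + 1.022 = 5.979 mg/L.
DO = C_s − D = 9.13 − 5.979 = 3.151 mg/L.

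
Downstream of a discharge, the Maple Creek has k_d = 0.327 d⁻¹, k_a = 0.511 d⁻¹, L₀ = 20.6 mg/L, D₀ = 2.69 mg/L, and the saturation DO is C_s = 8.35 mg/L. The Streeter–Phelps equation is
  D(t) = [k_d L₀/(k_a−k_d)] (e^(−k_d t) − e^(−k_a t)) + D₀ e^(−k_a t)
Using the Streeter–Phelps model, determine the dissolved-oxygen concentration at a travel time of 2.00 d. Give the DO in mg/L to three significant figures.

k_d L₀/(k_a−k_d) = 0.327×20.6/(0.511−0.327) = 6.736/0.1840 = 36.61 mg/L.
e^(−k_d t) = e^(−0.327×2.000) = 0.5200; e^(−k_a t) = e^(−0.511×2.000) = 0.3599.
D = 36.61 × (0.5200 − 0.3599) + 2.69 × 0.3599 = 5.861 + 0.9681 = 6.829 mg/L.
DO = C_s − D = 8.35 − 6.829 = 1.521 mg/L.

DO ≈ 1.52 mg/L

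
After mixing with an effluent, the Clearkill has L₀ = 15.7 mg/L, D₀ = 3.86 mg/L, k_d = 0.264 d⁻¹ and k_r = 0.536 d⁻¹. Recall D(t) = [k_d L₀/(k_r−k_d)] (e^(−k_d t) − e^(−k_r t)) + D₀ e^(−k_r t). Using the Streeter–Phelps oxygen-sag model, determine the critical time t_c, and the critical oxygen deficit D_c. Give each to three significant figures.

t_c ≈ 1.53 d; D_c ≈ 5.16 mg/L

t_c = [1/(k_r−k_d)] ln[(k_r/k_d)(1 − D₀(k_r−k_d)/(k_d L₀))]
= [1/(0.536−0.264)] ln[(0.536/0.264)(1 − 3.86×0.2720/(0.264×15.7))]
= (1/0.2720) ln[2.030 × 0.7467] = 3.676 × ln(1.516) = 3.676 × 0.4161 = 1.530 d.
D_c = (k_d/k_r) L₀ e^(−k_d t_c) = (0.264/0.536) × 15.7 × e^(−0.264×1.530) = 0.4925 × 15.7 × 0.6677 = 5.164 mg/L.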